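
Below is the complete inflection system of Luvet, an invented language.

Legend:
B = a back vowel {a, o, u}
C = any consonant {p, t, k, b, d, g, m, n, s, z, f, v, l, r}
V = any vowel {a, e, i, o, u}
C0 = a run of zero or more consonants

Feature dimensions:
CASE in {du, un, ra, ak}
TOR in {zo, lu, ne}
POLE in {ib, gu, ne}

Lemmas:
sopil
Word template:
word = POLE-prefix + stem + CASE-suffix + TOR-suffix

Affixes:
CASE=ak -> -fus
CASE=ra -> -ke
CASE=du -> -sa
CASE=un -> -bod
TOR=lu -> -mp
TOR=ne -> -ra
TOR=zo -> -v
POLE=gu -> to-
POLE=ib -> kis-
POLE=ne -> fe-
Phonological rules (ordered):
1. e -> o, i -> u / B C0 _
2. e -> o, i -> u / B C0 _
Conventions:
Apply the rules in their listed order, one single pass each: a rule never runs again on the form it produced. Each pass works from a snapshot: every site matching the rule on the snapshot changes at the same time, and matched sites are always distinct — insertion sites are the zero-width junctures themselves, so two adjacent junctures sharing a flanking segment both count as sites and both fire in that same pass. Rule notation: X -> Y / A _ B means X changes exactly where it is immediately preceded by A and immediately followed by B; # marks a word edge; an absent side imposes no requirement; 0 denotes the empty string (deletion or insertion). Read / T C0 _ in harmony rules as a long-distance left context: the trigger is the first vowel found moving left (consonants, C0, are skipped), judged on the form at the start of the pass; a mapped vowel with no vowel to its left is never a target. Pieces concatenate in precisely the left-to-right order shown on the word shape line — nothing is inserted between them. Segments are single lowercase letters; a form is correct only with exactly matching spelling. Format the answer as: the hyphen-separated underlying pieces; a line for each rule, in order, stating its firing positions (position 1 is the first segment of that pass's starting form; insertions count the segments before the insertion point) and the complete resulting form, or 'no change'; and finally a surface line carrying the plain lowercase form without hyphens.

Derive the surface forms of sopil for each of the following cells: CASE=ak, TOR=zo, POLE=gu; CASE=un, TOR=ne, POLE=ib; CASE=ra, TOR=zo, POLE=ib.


cell CASE=ak, TOR=zo, POLE=gu:
underlying: to-sopil-fus-v
1. e -> o, i -> u / B C0 _: fires at position(s) 6: tosopulfusv
2. e -> o, i -> u / B C0 _: no change
surface: tosopulfusv

cell CASE=un, TOR=ne, POLE=ib:
underlying: kis-sopil-bod-ra
1. e -> o, i -> u / B C0 _: fires at position(s) 7: kissopulbodra
2. e -> o, i -> u / B C0 _: no change
surface: kissopulbodra

cell CASE=ra, TOR=zo, POLE=ib:
underlying: kis-sopil-ke-v
1. e -> o, i -> u / B C0 _: fires at position(s) 7: kissopulkev
2. e -> o, i -> u / B C0 _: fires at position(s) 10: kissopulkov
surface: kissopulkov


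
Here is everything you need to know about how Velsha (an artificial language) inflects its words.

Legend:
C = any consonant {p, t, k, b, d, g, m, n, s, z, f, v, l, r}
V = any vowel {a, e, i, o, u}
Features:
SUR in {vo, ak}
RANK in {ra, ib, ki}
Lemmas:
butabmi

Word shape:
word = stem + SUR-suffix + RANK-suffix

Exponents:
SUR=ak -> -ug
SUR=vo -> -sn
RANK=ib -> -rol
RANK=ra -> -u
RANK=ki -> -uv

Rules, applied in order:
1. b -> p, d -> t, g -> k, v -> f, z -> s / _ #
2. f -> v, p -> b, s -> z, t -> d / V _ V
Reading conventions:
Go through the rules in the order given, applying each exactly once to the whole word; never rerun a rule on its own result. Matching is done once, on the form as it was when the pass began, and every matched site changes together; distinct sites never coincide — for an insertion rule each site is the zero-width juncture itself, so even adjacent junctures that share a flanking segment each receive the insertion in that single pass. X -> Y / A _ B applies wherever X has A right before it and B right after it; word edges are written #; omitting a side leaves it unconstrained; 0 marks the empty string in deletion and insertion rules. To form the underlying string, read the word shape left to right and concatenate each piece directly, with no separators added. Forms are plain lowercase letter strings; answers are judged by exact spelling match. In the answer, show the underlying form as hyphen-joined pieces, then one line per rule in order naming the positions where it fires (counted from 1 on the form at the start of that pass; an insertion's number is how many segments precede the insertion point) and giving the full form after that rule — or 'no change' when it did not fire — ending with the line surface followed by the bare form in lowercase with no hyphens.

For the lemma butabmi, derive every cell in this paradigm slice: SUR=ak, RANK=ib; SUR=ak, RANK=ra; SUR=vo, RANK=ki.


cell SUR=ak, RANK=ib:
underlying: butabmi-ug-rol
1. b -> p, d -> t, g -> k, v -> f, z -> s / _ #: no change
2. f -> v, p -> b, s -> z, t -> d / V _ V: fires at position(s) 3: budabmiugrol
surface: budabmiugrol

cell SUR=ak, RANK=ra:
underlying: butabmi-ug-u
1. b -> p, d -> t, g -> k, v -> f, z -> s / _ #: no change
2. f -> v, p -> b, s -> z, t -> d / V _ V: fires at position(s) 3: budabmiugu
surface: budabmiugu

cell SUR=vo, RANK=ki:
underlying: butabmi-sn-uv
1. b -> p, d -> t, g -> k, v -> f, z -> s / _ #: fires at position(s) 11: butabmisnuf
2. f -> v, p -> b, s -> z, t -> d / V _ V: fires at position(s) 3: budabmisnuf
surface: budabmisnuf


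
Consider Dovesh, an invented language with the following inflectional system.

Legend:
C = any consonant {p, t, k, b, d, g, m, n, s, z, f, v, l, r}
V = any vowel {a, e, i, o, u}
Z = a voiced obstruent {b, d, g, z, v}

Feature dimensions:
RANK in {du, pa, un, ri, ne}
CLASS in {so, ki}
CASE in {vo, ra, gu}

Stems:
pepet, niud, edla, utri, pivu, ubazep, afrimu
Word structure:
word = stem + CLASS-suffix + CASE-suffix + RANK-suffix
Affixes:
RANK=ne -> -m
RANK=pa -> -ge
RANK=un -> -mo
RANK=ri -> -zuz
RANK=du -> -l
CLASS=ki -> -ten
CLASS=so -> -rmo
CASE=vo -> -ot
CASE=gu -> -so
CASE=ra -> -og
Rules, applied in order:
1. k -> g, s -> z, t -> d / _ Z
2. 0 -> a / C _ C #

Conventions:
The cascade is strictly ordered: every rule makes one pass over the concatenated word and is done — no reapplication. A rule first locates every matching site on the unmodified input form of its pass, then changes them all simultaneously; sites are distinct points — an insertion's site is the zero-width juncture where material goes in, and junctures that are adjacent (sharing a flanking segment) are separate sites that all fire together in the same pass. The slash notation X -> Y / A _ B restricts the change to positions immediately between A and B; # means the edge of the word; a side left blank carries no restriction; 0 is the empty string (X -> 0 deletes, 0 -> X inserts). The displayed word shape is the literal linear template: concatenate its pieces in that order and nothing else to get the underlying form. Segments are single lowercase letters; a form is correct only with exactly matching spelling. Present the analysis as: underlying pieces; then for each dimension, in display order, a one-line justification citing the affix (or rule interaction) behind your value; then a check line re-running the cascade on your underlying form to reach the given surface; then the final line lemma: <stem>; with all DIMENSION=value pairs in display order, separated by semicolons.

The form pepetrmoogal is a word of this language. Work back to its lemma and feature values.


underlying: pepet-rmo-og-l
RANK=du - signalled by the affix -l
CLASS=so - signalled by the affix -rmo
CASE=ra - signalled by the affix -og
check: pepetrmoogl -> pepetrmoogl -> pepetrmoogal
lemma: pepet; RANK=du; CLASS=so; CASE=ra


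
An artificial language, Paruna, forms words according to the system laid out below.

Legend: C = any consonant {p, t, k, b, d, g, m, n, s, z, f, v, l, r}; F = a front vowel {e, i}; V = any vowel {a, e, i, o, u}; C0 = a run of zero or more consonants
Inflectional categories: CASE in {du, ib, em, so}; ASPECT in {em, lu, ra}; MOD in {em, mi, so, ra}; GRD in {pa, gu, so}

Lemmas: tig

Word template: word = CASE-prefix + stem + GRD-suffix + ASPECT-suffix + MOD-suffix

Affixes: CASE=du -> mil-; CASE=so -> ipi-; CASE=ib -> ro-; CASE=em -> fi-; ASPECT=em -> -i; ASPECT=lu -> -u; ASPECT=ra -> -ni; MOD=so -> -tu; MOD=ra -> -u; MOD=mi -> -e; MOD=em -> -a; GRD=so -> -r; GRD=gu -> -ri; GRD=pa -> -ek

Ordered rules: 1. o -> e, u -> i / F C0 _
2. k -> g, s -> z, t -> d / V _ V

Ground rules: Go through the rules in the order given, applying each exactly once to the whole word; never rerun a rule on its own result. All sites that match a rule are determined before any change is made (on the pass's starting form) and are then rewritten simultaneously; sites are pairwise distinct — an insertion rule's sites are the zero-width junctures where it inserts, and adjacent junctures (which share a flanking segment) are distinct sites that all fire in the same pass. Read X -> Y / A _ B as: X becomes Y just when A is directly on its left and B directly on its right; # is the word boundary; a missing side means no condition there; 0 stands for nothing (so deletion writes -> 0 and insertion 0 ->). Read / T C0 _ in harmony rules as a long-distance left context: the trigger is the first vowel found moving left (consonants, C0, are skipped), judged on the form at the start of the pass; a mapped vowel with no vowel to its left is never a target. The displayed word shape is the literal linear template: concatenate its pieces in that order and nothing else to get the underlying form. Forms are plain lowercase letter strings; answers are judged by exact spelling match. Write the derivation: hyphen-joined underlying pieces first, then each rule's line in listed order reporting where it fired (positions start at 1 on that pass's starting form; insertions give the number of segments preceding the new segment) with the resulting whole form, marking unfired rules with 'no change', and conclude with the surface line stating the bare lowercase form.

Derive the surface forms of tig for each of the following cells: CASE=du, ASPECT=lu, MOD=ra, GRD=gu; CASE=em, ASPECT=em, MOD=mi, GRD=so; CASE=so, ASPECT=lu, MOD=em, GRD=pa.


cell CASE=du, ASPECT=lu, MOD=ra, GRD=gu:
underlying: mil-tig-ri-u-u
1. o -> e, u -> i / F C0 _: fires at position(s) 9: miltigriiu
2. k -> g, s -> z, t -> d / V _ V: no change
surface: miltigriiu

cell CASE=em, ASPECT=em, MOD=mi, GRD=so:
underlying: fi-tig-r-i-e
1. o -> e, u -> i / F C0 _: no change
2. k -> g, s -> z, t -> d / V _ V: fires at position(s) 3: fidigrie
surface: fidigrie

cell CASE=so, ASPECT=lu, MOD=em, GRD=pa:
underlying: ipi-tig-ek-u-a
1. o -> e, u -> i / F C0 _: fires at position(s) 9: ipitigekia
2. k -> g, s -> z, t -> d / V _ V: fires at position(s) 4, 8: ipidigegia
surface: ipidigegia


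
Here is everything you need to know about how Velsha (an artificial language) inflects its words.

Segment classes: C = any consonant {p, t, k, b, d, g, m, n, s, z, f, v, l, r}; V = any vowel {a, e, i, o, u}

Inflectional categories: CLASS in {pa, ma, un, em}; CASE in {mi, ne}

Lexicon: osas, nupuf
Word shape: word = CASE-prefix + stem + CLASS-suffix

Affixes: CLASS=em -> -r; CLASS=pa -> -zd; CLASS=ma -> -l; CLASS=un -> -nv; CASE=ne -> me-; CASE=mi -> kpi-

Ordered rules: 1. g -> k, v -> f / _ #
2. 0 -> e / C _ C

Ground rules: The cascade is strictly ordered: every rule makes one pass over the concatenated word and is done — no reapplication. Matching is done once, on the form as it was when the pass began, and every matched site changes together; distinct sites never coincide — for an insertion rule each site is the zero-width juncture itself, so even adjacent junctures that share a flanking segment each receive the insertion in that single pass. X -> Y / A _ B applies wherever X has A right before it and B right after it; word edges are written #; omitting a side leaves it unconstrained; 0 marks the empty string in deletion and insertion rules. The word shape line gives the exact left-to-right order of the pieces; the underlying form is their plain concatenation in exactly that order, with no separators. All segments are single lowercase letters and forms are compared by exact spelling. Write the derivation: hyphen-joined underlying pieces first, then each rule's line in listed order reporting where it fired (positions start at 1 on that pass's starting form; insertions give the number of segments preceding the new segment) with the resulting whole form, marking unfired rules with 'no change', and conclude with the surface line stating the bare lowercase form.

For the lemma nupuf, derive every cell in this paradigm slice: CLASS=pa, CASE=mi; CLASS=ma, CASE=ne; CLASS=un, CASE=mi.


cell CLASS=pa, CASE=mi:
underlying: kpi-nupuf-zd
1. g -> k, v -> f / _ #: no change
2. 0 -> e / C _ C: inserts after position(s) 1, 8, 9: kepinupufezed
surface: kepinupufezed

cell CLASS=ma, CASE=ne:
underlying: me-nupuf-l
1. g -> k, v -> f / _ #: no change
2. 0 -> e / C _ C: inserts after position(s) 7: menupufel
surface: menupufel

cell CLASS=un, CASE=mi:
underlying: kpi-nupuf-nv
1. g -> k, v -> f / _ #: fires at position(s) 10: kpinupufnf
2. 0 -> e / C _ C: inserts after position(s) 1, 8, 9: kepinupufenef
surface: kepinupufenef


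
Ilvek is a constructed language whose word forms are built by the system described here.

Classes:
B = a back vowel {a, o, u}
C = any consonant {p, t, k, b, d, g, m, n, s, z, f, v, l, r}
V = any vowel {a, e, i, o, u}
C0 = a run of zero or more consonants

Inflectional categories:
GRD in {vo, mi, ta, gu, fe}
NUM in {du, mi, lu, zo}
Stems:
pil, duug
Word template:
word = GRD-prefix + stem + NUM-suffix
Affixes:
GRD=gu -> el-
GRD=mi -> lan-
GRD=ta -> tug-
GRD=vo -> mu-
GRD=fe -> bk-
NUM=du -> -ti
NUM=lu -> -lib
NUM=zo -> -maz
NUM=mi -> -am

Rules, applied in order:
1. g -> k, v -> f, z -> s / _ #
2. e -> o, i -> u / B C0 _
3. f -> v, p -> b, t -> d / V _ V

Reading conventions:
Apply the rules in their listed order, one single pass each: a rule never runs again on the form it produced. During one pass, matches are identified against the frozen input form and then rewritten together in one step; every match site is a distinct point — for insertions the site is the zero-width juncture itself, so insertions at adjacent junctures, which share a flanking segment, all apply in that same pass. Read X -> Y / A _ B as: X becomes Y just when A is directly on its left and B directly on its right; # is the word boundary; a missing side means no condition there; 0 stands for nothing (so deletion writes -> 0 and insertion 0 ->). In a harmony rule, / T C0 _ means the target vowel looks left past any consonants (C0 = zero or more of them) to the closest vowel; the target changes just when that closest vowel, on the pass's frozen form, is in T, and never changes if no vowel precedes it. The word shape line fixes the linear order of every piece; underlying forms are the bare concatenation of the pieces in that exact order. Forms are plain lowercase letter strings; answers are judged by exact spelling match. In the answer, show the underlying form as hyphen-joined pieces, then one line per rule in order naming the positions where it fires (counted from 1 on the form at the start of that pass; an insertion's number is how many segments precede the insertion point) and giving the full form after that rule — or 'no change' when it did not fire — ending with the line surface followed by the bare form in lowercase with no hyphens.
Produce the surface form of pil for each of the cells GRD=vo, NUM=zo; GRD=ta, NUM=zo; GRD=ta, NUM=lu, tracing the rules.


cell GRD=vo, NUM=zo:
underlying: mu-pil-maz
1. g -> k, v -> f, z -> s / _ #: fires at position(s) 8: mupilmas
2. e -> o, i -> u / B C0 _: fires at position(s) 4: mupulmas
3. f -> v, p -> b, t -> d / V _ V: fires at position(s) 3: mubulmas
surface: mubulmas

cell GRD=ta, NUM=zo:
underlying: tug-pil-maz
1. g -> k, v -> f, z -> s / _ #: fires at position(s) 9: tugpilmas
2. e -> o, i -> u / B C0 _: fires at position(s) 5: tugpulmas
3. f -> v, p -> b, t -> d / V _ V: no change
surface: tugpulmas

cell GRD=ta, NUM=lu:
underlying: tug-pil-lib
1. g -> k, v -> f, z -> s / _ #: no change
2. e -> o, i -> u / B C0 _: fires at position(s) 5: tugpullib
3. f -> v, p -> b, t -> d / V _ V: no change
surface: tugpullib


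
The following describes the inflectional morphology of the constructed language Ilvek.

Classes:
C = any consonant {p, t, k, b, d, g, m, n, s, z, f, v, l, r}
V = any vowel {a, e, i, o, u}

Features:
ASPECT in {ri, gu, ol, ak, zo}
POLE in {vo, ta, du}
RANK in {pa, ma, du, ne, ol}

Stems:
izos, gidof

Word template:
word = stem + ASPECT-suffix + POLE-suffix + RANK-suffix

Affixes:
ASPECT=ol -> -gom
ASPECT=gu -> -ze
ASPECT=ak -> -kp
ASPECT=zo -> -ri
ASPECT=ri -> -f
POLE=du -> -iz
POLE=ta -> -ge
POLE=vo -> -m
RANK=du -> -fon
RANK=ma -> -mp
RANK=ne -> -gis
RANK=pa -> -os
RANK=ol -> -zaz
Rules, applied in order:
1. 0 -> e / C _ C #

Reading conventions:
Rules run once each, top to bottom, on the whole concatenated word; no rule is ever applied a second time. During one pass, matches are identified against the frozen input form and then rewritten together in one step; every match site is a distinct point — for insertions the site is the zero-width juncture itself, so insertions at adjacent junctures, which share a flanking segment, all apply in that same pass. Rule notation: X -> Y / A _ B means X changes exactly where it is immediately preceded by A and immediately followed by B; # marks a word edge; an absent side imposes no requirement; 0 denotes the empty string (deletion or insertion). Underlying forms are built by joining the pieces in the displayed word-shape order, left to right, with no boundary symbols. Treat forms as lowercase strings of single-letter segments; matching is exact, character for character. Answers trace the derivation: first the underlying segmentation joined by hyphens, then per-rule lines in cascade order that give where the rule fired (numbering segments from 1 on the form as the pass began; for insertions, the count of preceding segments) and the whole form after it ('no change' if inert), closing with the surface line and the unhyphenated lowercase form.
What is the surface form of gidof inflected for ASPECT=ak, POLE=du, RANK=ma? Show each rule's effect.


underlying: gidof-kp-iz-mp
1. 0 -> e / C _ C #: inserts after position(s) 10: gidofkpizmep
surface: gidofkpizmep


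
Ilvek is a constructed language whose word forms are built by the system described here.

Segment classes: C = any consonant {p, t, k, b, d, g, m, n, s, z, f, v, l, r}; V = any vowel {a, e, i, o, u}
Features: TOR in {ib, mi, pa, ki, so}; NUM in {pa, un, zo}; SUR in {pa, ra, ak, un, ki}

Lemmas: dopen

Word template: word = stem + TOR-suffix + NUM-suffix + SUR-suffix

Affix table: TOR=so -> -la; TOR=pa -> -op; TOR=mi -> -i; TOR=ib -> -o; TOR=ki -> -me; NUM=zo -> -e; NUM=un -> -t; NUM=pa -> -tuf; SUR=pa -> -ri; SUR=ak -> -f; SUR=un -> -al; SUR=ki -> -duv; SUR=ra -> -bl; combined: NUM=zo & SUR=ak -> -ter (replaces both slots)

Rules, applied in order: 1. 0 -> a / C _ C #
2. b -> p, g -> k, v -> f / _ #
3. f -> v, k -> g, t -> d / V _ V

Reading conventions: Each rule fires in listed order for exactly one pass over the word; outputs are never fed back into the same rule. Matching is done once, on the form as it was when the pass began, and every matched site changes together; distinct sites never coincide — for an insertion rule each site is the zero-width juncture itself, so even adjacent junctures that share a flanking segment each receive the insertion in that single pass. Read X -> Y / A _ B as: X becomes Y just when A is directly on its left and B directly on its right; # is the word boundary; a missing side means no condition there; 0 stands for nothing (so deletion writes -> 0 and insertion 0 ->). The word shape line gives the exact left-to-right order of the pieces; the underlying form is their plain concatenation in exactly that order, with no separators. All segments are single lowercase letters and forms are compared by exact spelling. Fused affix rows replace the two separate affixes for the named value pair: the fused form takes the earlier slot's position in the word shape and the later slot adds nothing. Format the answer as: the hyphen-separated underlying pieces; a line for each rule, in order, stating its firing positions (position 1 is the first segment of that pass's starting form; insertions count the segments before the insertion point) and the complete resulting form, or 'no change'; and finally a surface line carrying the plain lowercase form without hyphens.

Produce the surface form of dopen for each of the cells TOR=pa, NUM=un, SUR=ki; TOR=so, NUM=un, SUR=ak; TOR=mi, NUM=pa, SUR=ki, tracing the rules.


cell TOR=pa, NUM=un, SUR=ki:
underlying: dopen-op-t-duv
1. 0 -> a / C _ C #: no change
2. b -> p, g -> k, v -> f / _ #: fires at position(s) 11: dopenoptduf
3. f -> v, k -> g, t -> d / V _ V: no change
surface: dopenoptduf

cell TOR=so, NUM=un, SUR=ak:
underlying: dopen-la-t-f
1. 0 -> a / C _ C #: inserts after position(s) 8: dopenlataf
2. b -> p, g -> k, v -> f / _ #: no change
3. f -> v, k -> g, t -> d / V _ V: fires at position(s) 8: dopenladaf
surface: dopenladaf

cell TOR=mi, NUM=pa, SUR=ki:
underlying: dopen-i-tuf-duv
1. 0 -> a / C _ C #: no change
2. b -> p, g -> k, v -> f / _ #: fires at position(s) 12: dopenitufduf
3. f -> v, k -> g, t -> d / V _ V: fires at position(s) 7: dopenidufduf
surface: dopenidufduf


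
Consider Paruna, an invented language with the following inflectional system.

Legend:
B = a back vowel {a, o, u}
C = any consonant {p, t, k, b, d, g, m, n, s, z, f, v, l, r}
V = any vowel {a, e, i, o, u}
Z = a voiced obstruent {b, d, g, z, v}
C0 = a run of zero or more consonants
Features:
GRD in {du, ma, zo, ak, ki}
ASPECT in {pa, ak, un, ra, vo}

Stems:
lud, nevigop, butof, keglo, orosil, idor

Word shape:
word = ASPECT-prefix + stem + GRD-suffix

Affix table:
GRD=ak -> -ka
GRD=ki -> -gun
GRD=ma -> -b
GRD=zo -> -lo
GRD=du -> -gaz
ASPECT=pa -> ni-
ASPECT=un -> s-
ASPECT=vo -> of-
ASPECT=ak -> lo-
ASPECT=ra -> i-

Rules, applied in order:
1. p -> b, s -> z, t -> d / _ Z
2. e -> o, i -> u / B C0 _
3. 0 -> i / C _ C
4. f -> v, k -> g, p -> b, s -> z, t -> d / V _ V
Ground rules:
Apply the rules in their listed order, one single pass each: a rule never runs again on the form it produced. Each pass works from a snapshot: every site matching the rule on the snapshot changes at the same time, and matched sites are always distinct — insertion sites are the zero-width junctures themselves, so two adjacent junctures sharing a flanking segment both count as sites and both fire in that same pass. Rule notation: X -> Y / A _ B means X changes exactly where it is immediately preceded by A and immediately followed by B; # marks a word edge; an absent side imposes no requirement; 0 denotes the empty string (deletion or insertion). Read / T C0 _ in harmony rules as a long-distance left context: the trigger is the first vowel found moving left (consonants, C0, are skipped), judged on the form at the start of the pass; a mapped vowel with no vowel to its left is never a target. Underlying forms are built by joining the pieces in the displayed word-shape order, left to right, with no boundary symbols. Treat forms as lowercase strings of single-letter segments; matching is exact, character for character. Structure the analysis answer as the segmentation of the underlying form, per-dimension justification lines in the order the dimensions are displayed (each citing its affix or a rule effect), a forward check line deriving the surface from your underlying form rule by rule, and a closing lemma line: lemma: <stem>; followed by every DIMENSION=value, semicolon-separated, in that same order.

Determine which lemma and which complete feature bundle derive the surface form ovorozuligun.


underlying: of-orosil-gun
GRD=ki - signalled by the affix -gun
ASPECT=vo - signalled by the affix of-
check: oforosilgun -> oforosilgun -> oforosulgun -> oforosuligun -> ovorozuligun
lemma: orosil; GRD=ki; ASPECT=vo


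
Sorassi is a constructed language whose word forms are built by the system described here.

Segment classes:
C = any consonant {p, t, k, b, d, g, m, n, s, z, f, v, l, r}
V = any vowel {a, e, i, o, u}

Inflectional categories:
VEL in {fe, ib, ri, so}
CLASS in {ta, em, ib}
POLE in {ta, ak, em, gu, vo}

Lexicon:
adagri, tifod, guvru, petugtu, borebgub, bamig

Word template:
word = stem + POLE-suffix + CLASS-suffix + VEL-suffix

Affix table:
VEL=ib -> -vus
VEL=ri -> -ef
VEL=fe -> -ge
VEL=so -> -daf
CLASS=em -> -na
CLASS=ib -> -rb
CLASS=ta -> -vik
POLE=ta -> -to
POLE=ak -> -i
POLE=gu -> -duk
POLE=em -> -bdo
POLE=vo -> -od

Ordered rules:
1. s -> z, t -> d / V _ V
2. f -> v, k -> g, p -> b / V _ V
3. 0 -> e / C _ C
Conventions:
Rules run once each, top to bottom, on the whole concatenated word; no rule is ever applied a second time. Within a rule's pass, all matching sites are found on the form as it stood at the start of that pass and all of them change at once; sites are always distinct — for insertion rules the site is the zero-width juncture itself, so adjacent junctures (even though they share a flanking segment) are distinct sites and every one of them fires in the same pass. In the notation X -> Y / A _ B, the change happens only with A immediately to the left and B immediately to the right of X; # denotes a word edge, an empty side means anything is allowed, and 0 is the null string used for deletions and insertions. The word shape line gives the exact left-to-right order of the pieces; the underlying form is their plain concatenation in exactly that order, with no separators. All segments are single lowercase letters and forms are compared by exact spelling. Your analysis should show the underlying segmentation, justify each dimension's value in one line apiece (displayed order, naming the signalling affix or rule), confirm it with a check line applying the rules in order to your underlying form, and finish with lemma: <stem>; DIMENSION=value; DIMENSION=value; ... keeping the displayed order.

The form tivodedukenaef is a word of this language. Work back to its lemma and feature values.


underlying: tifod-duk-na-ef
VEL=ri - signalled by the affix -ef
CLASS=em - signalled by the affix -na
POLE=gu - signalled by the affix -duk
check: tifodduknaef -> tifodduknaef -> tivodduknaef -> tivodedukenaef
lemma: tifod; VEL=ri; CLASS=em; POLE=gu


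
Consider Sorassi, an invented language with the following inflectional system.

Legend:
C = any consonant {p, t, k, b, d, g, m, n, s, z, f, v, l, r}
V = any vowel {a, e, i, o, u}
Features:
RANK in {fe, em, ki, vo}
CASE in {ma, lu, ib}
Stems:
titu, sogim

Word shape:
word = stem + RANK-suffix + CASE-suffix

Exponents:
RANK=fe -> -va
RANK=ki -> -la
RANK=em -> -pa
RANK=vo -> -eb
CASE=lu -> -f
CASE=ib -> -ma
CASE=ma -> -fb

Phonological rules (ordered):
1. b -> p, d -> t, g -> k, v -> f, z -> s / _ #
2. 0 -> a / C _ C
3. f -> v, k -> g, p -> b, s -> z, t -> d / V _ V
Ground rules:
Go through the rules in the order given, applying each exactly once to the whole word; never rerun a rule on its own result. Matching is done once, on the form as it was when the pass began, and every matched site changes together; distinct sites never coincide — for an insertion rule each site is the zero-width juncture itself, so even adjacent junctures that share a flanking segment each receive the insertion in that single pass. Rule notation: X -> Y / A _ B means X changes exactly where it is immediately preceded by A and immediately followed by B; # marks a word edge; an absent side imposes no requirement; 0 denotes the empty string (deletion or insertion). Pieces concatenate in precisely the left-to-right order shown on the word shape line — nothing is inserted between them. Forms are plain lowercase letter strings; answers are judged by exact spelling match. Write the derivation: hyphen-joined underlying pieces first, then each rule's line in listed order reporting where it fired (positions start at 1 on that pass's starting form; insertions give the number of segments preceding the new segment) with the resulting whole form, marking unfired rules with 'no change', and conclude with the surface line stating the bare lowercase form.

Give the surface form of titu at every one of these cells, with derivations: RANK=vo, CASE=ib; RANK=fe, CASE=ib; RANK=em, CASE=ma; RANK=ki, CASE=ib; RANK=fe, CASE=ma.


cell RANK=vo, CASE=ib:
underlying: titu-eb-ma
1. b -> p, d -> t, g -> k, v -> f, z -> s / _ #: no change
2. 0 -> a / C _ C: inserts after position(s) 6: tituebama
3. f -> v, k -> g, p -> b, s -> z, t -> d / V _ V: fires at position(s) 3: tiduebama
surface: tiduebama

cell RANK=fe, CASE=ib:
underlying: titu-va-ma
1. b -> p, d -> t, g -> k, v -> f, z -> s / _ #: no change
2. 0 -> a / C _ C: no change
3. f -> v, k -> g, p -> b, s -> z, t -> d / V _ V: fires at position(s) 3: tiduvama
surface: tiduvama

cell RANK=em, CASE=ma:
underlying: titu-pa-fb
1. b -> p, d -> t, g -> k, v -> f, z -> s / _ #: fires at position(s) 8: titupafp
2. 0 -> a / C _ C: inserts after position(s) 7: titupafap
3. f -> v, k -> g, p -> b, s -> z, t -> d / V _ V: fires at position(s) 3, 5, 7: tidubavap
surface: tidubavap

cell RANK=ki, CASE=ib:
underlying: titu-la-ma
1. b -> p, d -> t, g -> k, v -> f, z -> s / _ #: no change
2. 0 -> a / C _ C: no change
3. f -> v, k -> g, p -> b, s -> z, t -> d / V _ V: fires at position(s) 3: tidulama
surface: tidulama

cell RANK=fe, CASE=ma:
underlying: titu-va-fb
1. b -> p, d -> t, g -> k, v -> f, z -> s / _ #: fires at position(s) 8: tituvafp
2. 0 -> a / C _ C: inserts after position(s) 7: tituvafap
3. f -> v, k -> g, p -> b, s -> z, t -> d / V _ V: fires at position(s) 3, 7: tiduvavap
surface: tiduvavap


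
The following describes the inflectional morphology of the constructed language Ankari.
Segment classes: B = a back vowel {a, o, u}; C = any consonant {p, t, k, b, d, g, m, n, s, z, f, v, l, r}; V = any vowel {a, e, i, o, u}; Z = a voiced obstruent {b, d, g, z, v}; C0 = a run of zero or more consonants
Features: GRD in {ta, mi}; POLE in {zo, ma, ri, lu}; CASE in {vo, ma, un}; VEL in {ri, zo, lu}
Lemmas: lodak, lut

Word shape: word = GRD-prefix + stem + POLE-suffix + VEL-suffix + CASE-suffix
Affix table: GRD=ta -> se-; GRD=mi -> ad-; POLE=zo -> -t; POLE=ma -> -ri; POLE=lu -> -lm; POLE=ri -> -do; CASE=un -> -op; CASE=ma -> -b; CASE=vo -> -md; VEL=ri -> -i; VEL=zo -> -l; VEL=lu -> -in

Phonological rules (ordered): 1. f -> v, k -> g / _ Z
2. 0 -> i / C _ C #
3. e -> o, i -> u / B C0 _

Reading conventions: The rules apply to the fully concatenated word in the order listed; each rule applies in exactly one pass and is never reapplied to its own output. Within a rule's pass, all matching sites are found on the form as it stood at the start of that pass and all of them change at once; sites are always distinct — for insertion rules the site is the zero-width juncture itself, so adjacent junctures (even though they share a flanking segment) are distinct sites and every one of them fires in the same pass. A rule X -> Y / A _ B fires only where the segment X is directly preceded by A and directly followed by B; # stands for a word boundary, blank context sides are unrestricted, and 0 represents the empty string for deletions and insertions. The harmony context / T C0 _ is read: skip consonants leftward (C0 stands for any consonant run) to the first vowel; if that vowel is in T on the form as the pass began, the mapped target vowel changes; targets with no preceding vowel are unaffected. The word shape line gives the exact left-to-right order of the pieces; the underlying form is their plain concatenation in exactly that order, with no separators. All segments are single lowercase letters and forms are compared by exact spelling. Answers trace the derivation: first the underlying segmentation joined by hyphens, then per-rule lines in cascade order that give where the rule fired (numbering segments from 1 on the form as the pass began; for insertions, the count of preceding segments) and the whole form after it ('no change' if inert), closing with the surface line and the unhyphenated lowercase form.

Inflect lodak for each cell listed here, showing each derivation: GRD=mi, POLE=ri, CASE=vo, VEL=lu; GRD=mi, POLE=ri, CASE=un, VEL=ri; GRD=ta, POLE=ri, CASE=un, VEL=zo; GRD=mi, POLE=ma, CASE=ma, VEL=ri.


cell GRD=mi, POLE=ri, CASE=vo, VEL=lu:
underlying: ad-lodak-do-in-md
1. f -> v, k -> g / _ Z: fires at position(s) 7: adlodagdoinmd
2. 0 -> i / C _ C #: inserts after position(s) 12: adlodagdoinmid
3. e -> o, i -> u / B C0 _: fires at position(s) 10: adlodagdounmid
surface: adlodagdounmid

cell GRD=mi, POLE=ri, CASE=un, VEL=ri:
underlying: ad-lodak-do-i-op
1. f -> v, k -> g / _ Z: fires at position(s) 7: adlodagdoiop
2. 0 -> i / C _ C #: no change
3. e -> o, i -> u / B C0 _: fires at position(s) 10: adlodagdouop
surface: adlodagdouop

cell GRD=ta, POLE=ri, CASE=un, VEL=zo:
underlying: se-lodak-do-l-op
1. f -> v, k -> g / _ Z: fires at position(s) 7: selodagdolop
2. 0 -> i / C _ C #: no change
3. e -> o, i -> u / B C0 _: no change
surface: selodagdolop

cell GRD=mi, POLE=ma, CASE=ma, VEL=ri:
underlying: ad-lodak-ri-i-b
1. f -> v, k -> g / _ Z: no change
2. 0 -> i / C _ C #: no change
3. e -> o, i -> u / B C0 _: fires at position(s) 9: adlodakruib
surface: adlodakruib


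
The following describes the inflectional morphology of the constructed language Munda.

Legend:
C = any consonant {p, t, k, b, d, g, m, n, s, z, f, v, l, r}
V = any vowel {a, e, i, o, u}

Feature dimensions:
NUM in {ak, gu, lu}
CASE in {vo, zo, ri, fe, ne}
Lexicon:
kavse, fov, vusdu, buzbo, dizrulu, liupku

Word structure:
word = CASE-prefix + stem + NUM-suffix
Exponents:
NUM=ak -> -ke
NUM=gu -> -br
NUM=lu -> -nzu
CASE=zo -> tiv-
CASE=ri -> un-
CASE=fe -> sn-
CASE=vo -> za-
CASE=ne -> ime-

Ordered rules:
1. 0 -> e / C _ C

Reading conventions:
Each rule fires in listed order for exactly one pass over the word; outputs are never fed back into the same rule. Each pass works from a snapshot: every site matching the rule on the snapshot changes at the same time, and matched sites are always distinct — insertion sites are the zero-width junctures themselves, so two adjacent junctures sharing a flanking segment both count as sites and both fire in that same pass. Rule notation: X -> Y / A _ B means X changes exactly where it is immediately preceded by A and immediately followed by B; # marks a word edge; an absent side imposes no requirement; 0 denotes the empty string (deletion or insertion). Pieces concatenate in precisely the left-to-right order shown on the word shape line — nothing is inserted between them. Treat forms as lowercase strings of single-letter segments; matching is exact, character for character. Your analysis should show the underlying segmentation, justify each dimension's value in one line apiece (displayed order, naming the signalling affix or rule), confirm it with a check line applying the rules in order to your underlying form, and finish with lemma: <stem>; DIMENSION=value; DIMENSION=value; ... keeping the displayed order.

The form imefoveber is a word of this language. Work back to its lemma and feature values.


underlying: ime-fov-br
NUM=gu - signalled by the affix -br
CASE=ne - signalled by the affix ime-
check: imefovbr -> imefoveber
lemma: fov; NUM=gu; CASE=ne


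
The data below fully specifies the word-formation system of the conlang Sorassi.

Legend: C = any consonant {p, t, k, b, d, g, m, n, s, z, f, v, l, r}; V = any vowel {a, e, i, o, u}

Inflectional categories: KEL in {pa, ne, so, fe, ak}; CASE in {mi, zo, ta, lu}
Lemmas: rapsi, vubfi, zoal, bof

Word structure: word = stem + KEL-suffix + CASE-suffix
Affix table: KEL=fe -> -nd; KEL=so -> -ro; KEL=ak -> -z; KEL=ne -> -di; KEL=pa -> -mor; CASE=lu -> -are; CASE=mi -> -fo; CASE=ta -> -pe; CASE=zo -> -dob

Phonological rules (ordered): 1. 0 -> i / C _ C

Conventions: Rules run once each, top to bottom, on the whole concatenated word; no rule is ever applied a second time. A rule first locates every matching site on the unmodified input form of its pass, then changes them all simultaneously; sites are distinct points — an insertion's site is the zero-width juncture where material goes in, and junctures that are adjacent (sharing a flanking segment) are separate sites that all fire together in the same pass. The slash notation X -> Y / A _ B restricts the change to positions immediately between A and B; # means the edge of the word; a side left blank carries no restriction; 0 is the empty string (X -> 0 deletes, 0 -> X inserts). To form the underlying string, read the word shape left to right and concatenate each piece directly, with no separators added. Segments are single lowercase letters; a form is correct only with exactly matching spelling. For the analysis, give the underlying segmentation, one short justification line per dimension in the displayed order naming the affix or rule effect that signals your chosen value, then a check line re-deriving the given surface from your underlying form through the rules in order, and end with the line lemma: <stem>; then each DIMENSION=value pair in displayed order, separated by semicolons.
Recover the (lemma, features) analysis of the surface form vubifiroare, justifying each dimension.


underlying: vubfi-ro-are
KEL=so - signalled by the affix -ro
CASE=lu - signalled by the affix -are
check: vubfiroare -> vubifiroare
lemma: vubfi; KEL=so; CASE=lu


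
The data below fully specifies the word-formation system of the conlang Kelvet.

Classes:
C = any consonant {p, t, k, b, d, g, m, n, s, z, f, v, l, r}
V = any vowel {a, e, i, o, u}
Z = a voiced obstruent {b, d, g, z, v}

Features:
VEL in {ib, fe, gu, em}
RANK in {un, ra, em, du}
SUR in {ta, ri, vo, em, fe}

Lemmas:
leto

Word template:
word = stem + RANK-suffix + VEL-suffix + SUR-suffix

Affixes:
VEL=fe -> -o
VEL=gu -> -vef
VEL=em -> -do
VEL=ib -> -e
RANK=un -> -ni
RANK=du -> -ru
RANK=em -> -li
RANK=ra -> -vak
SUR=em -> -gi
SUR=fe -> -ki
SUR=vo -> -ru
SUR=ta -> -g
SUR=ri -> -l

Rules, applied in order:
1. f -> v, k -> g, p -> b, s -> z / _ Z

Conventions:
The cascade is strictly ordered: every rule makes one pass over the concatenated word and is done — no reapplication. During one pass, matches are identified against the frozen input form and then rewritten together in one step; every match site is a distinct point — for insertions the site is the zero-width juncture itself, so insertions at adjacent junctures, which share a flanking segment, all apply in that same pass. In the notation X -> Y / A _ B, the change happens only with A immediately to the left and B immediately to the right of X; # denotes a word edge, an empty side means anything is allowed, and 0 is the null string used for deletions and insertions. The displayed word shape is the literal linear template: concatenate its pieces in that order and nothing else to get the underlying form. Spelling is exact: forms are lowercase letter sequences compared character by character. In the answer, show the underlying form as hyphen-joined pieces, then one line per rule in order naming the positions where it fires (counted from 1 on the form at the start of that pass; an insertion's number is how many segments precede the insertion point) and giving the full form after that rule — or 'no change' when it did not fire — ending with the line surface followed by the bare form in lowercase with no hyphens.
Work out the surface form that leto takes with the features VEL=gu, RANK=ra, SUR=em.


underlying: leto-vak-vef-gi
1. f -> v, k -> g, p -> b, s -> z / _ Z: fires at position(s) 7, 10: letovagvevgi
surface: letovagvevgi


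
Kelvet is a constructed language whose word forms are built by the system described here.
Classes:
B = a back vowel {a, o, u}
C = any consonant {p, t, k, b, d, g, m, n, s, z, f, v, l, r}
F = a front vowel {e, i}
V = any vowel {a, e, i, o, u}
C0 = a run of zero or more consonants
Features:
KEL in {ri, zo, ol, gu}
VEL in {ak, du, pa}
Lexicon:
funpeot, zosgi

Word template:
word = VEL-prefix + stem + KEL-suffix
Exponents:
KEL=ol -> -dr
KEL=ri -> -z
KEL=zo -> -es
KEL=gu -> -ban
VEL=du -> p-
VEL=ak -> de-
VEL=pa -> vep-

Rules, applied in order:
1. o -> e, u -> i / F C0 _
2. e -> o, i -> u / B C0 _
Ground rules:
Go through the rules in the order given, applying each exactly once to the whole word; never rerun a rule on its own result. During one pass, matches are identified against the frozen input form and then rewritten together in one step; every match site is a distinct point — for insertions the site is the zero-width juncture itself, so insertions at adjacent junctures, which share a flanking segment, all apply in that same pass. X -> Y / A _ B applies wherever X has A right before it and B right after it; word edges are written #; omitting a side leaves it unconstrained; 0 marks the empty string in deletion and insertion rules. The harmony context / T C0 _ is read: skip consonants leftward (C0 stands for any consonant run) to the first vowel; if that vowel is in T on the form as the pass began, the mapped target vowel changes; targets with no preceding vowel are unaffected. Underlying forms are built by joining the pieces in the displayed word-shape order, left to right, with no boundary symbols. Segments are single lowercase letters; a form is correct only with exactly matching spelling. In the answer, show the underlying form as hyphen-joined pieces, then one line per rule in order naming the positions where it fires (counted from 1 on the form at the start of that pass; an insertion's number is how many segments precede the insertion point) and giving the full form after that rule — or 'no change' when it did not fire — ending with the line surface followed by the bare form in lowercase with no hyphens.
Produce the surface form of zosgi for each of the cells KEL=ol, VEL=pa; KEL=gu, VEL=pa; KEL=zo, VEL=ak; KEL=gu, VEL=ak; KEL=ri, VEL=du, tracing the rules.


cell KEL=ol, VEL=pa:
underlying: vep-zosgi-dr
1. o -> e, u -> i / F C0 _: fires at position(s) 5: vepzesgidr
2. e -> o, i -> u / B C0 _: no change
surface: vepzesgidr

cell KEL=gu, VEL=pa:
underlying: vep-zosgi-ban
1. o -> e, u -> i / F C0 _: fires at position(s) 5: vepzesgiban
2. e -> o, i -> u / B C0 _: no change
surface: vepzesgiban

cell KEL=zo, VEL=ak:
underlying: de-zosgi-es
1. o -> e, u -> i / F C0 _: fires at position(s) 4: dezesgies
2. e -> o, i -> u / B C0 _: no change
surface: dezesgies

cell KEL=gu, VEL=ak:
underlying: de-zosgi-ban
1. o -> e, u -> i / F C0 _: fires at position(s) 4: dezesgiban
2. e -> o, i -> u / B C0 _: no change
surface: dezesgiban

cell KEL=ri, VEL=du:
underlying: p-zosgi-z
1. o -> e, u -> i / F C0 _: no change
2. e -> o, i -> u / B C0 _: fires at position(s) 6: pzosguz
surface: pzosguz
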